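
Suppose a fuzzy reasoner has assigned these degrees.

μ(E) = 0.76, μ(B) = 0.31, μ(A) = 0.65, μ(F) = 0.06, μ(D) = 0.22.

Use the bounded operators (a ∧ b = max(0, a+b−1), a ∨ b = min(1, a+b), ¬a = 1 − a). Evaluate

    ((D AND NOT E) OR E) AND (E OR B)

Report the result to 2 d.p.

NOT E = 1 − 0.76 = 0.24
D AND NOT E = max(0, a+b−1) on (0.22, 0.24) = 0.00
(D AND NOT E) OR E = min(1, a+b) on (0.00, 0.76) = 0.76
E OR B = min(1, a+b) on (0.76, 0.31) = 1.00
((D AND NOT E) OR E) AND (E OR B) = max(0, a+b−1) on (0.76, 1.00) = 0.76

0.76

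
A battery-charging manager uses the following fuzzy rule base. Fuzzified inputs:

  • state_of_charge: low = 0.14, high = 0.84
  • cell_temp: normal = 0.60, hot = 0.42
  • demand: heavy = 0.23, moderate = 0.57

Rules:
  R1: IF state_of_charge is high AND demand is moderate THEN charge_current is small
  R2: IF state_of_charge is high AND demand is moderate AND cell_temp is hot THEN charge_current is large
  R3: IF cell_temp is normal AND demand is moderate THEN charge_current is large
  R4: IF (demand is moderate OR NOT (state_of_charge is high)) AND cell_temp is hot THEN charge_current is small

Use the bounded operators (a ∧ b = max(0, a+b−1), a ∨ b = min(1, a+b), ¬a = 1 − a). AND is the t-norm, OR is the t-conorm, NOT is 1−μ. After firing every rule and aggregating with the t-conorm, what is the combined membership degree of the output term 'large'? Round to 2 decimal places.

R1: high=0.84, moderate=0.57; AND[max(0, a+b−1)] → w = 0.41
R2: high=0.84, moderate=0.57, hot=0.42; AND[max(0, a+b−1)] → w = 0.00
R3: normal=0.60, moderate=0.57; AND[max(0, a+b−1)] → w = 0.17
R4: (moderate=0.57 OR ¬high=1−0.84=0.16) = 0.73; AND[max(0, a+b−1)] with hot=0.42 → w = 0.15
Rules with consequent 'large': {R2, R3} → strengths 0.00, 0.17
Aggregate via t-conorm [min(1, a+b)]: 0.17

0.17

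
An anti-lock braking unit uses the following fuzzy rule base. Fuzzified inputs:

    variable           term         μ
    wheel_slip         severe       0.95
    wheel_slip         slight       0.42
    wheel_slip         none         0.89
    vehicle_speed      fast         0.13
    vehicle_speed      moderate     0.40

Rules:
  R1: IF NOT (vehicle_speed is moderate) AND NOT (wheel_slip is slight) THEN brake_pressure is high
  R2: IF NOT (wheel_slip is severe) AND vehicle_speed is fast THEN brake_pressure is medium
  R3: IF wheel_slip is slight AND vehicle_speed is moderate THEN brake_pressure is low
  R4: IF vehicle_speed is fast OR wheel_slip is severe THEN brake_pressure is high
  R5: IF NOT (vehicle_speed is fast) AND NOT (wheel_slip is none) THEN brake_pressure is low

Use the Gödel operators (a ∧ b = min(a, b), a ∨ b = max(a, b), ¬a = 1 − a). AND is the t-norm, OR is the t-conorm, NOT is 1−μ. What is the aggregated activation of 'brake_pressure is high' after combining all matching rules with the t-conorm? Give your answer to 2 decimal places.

R1: ¬moderate=1−0.40=0.60, ¬slight=1−0.42=0.58; AND[min(a, b)] → w = 0.58
R2: ¬severe=1−0.95=0.05, fast=0.13; AND[min(a, b)] → w = 0.05
R3: slight=0.42, moderate=0.40; AND[min(a, b)] → w = 0.40
R4: fast=0.13, severe=0.95; OR[max(a, b)] → w = 0.95
R5: ¬fast=1−0.13=0.87, ¬none=1−0.89=0.11; AND[min(a, b)] → w = 0.11
Rules with consequent 'high': {R1, R4} → strengths 0.58, 0.95
Aggregate via t-conorm [max(a, b)]: 0.95

0.95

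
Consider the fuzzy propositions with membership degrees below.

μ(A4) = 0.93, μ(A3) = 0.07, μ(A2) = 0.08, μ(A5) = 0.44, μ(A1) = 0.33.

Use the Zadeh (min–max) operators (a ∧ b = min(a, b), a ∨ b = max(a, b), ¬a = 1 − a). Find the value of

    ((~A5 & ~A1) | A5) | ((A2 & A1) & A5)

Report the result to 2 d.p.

0.56

~A5 = 1 − 0.44 = 0.56
~A1 = 1 − 0.33 = 0.67
~A5 & ~A1 = min(a, b) on (0.56, 0.67) = 0.56
(~A5 & ~A1) | A5 = max(a, b) on (0.56, 0.44) = 0.56
A2 & A1 = min(a, b) on (0.08, 0.33) = 0.08
(A2 & A1) & A5 = min(a, b) on (0.08, 0.44) = 0.08
((~A5 & ~A1) | A5) | ((A2 & A1) & A5) = max(a, b) on (0.56, 0.08) = 0.56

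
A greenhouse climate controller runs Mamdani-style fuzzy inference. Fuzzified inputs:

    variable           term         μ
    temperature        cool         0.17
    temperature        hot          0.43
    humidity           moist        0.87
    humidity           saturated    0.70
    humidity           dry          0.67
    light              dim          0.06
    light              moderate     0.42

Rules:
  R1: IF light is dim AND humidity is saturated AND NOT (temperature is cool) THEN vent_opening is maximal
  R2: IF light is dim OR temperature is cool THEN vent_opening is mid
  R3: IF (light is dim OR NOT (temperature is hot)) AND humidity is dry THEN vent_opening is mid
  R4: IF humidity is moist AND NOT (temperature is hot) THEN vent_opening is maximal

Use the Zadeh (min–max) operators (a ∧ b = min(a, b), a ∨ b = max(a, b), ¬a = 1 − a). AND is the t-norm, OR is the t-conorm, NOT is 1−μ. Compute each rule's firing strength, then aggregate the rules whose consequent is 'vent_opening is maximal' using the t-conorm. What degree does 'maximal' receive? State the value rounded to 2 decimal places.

R1: dim=0.06, saturated=0.70, ¬cool=1−0.17=0.83; AND[min(a, b)] → w = 0.06
R2: dim=0.06, cool=0.17; OR[max(a, b)] → w = 0.17
R3: (dim=0.06 OR ¬hot=1−0.43=0.57) = 0.57; AND[min(a, b)] with dry=0.67 → w = 0.57
R4: moist=0.87, ¬hot=1−0.43=0.57; AND[min(a, b)] → w = 0.57
Rules with consequent 'maximal': {R1, R4} → strengths 0.06, 0.57
Aggregate via t-conorm [max(a, b)]: 0.57

0.57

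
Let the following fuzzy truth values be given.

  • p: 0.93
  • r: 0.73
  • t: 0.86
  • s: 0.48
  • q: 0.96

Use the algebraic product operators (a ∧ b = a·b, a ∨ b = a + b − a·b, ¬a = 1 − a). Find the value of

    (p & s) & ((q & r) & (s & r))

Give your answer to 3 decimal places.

0.110

p & s = a·b on (0.9300, 0.4800) = 0.4464
q & r = a·b on (0.9600, 0.7300) = 0.7008
s & r = a·b on (0.4800, 0.7300) = 0.3504
(q & r) & (s & r) = a·b on (0.7008, 0.3504) = 0.2456
(p & s) & ((q & r) & (s & r)) = a·b on (0.4464, 0.2456) = 0.1096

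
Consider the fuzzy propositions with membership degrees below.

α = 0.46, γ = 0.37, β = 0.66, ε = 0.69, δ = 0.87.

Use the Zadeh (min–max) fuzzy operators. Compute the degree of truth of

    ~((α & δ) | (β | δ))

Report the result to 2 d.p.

α & δ = min(a, b) on (0.46, 0.87) = 0.46
β | δ = max(a, b) on (0.66, 0.87) = 0.87
(α & δ) | (β | δ) = max(a, b) on (0.46, 0.87) = 0.87
~((α & δ) | (β | δ)) = 1 − 0.87 = 0.13

0.13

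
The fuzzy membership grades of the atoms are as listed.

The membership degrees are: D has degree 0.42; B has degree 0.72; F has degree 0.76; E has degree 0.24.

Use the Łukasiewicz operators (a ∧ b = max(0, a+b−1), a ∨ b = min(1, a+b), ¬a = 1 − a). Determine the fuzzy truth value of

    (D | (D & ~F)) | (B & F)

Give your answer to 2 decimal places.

~F = 1 − 0.76 = 0.24
D & ~F = max(0, a+b−1) on (0.42, 0.24) = 0.00
D | (D & ~F) = min(1, a+b) on (0.42, 0.00) = 0.42
B & F = max(0, a+b−1) on (0.72, 0.76) = 0.48
(D | (D & ~F)) | (B & F) = min(1, a+b) on (0.42, 0.48) = 0.90

0.90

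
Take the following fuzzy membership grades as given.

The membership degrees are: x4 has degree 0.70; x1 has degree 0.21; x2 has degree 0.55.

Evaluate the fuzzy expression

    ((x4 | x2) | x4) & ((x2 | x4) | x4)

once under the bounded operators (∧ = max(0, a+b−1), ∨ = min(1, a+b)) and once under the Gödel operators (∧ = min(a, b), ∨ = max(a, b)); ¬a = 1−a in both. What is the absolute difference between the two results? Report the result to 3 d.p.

0.300

Under bounded:
  x4 | x2 = min(1, a+b) on (0.70, 0.55) = 1.00
  (x4 | x2) | x4 = min(1, a+b) on (1.00, 0.70) = 1.00
  x2 | x4 = min(1, a+b) on (0.55, 0.70) = 1.00
  (x2 | x4) | x4 = min(1, a+b) on (1.00, 0.70) = 1.00
  ((x4 | x2) | x4) & ((x2 | x4) | x4) = max(0, a+b−1) on (1.00, 1.00) = 1.00
  → value = 1.0000
Under Gödel:
  x4 | x2 = max(a, b) on (0.70, 0.55) = 0.70
  (x4 | x2) | x4 = max(a, b) on (0.70, 0.70) = 0.70
  x2 | x4 = max(a, b) on (0.55, 0.70) = 0.70
  (x2 | x4) | x4 = max(a, b) on (0.70, 0.70) = 0.70
  ((x4 | x2) | x4) & ((x2 | x4) | x4) = min(a, b) on (0.70, 0.70) = 0.70
  → value = 0.7000
|1.0000 − 0.7000| = 0.300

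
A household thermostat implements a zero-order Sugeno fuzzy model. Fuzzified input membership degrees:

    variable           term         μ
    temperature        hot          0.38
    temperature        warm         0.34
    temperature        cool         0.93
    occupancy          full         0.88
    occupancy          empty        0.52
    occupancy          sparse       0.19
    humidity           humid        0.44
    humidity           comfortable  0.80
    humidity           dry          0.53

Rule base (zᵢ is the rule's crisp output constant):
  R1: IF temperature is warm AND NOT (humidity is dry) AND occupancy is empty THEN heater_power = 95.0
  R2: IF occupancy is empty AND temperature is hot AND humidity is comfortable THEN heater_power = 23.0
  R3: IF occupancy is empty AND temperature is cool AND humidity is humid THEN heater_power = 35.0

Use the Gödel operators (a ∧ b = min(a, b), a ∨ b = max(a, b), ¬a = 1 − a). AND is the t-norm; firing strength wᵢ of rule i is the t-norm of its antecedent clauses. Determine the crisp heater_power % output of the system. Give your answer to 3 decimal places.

R1 (z=95.0): warm=0.34, ¬dry=1−0.53=0.47, empty=0.52; AND[min(a, b)] → w = 0.34
R2 (z=23.0): empty=0.52, hot=0.38, comfortable=0.80; AND[min(a, b)] → w = 0.38
R3 (z=35.0): empty=0.52, cool=0.93, humid=0.44; AND[min(a, b)] → w = 0.44
Weighted average = (0.34·95.0 + 0.38·23.0 + 0.44·35.0) / (0.34 + 0.38 + 0.44)
  = 56.4400 / 1.1600 = 48.655

48.655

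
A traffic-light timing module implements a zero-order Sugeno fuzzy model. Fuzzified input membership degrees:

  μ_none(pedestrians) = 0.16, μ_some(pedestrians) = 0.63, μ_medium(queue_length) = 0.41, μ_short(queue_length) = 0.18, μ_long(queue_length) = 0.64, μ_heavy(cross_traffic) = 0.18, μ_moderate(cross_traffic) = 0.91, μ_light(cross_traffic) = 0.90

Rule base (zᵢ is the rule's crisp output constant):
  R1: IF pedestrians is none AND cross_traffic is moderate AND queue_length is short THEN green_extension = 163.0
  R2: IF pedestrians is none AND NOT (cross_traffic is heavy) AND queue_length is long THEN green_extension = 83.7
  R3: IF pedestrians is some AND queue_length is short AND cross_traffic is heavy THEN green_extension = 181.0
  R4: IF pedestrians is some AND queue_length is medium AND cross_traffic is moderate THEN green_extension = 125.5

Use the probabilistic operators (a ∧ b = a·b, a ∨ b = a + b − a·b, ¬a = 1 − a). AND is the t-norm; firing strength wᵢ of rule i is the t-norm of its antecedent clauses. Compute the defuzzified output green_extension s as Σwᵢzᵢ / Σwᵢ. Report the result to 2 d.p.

R1 (z=163.0): none=0.16, moderate=0.91, short=0.18; AND[a·b] → w = 0.0262
R2 (z=83.7): none=0.16, ¬heavy=1−0.18=0.82, long=0.64; AND[a·b] → w = 0.0840
R3 (z=181.0): some=0.63, short=0.18, heavy=0.18; AND[a·b] → w = 0.0204
R4 (z=125.5): some=0.63, medium=0.41, moderate=0.91; AND[a·b] → w = 0.2351
Weighted average = (0.0262·163.0 + 0.0840·83.7 + 0.0204·181.0 + 0.2351·125.5) / (0.0262 + 0.0840 + 0.0204 + 0.2351)
  = 44.4937 / 0.3656 = 121.69

121.69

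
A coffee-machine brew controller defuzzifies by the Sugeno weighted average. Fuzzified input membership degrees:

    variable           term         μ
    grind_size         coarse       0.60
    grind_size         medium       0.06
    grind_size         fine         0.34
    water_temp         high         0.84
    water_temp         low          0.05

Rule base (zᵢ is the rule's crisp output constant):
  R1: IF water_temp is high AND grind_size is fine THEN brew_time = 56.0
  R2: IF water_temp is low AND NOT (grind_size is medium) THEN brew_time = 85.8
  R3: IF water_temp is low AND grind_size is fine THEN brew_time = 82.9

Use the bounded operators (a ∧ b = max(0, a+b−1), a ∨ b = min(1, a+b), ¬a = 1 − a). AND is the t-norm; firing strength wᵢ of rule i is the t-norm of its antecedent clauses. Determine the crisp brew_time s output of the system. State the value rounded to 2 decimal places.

R1 (z=56.0): high=0.84, fine=0.34; AND[max(0, a+b−1)] → w = 0.18
R2 (z=85.8): low=0.05, ¬medium=1−0.06=0.94; AND[max(0, a+b−1)] → w = 0.00
R3 (z=82.9): low=0.05, fine=0.34; AND[max(0, a+b−1)] → w = 0.00
Weighted average = (0.18·56.0 + 0.00·85.8 + 0.00·82.9) / (0.18 + 0.00 + 0.00)
  = 10.0800 / 0.1800 = 56.00

56.00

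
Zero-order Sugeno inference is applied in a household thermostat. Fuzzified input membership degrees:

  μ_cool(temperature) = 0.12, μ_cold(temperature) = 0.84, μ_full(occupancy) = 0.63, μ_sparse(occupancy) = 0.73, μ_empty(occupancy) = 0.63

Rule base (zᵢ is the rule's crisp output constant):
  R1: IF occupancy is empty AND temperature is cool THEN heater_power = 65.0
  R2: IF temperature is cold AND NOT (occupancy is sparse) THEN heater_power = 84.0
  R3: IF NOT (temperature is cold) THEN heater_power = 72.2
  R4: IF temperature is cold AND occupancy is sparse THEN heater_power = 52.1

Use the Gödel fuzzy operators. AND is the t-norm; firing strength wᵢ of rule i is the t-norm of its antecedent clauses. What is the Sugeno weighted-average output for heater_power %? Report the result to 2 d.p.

R1 (z=65.0): empty=0.63, cool=0.12; AND[min(a, b)] → w = 0.12
R2 (z=84.0): cold=0.84, ¬sparse=1−0.73=0.27; AND[min(a, b)] → w = 0.27
R3 (z=72.2): ¬cold=1−0.84=0.16 → w = 0.16
R4 (z=52.1): cold=0.84, sparse=0.73; AND[min(a, b)] → w = 0.73
Weighted average = (0.12·65.0 + 0.27·84.0 + 0.16·72.2 + 0.73·52.1) / (0.12 + 0.27 + 0.16 + 0.73)
  = 80.0650 / 1.2800 = 62.55

62.55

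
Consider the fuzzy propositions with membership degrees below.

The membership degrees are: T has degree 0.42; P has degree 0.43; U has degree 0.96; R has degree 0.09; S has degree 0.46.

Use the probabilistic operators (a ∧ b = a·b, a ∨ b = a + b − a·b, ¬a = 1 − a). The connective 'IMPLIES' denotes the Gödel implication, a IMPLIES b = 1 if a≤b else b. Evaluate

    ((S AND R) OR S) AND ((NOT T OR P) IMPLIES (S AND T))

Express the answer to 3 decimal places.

S AND R = a·b on (0.4600, 0.0900) = 0.0414
(S AND R) OR S = a + b − a·b on (0.0414, 0.4600) = 0.4824
NOT T = 1 − 0.4200 = 0.5800
NOT T OR P = a + b − a·b on (0.5800, 0.4300) = 0.7606
S AND T = a·b on (0.4600, 0.4200) = 0.1932
(NOT T OR P) IMPLIES (S AND T)  [Gödel: 1 if a≤b else b] with a=0.7606, b=0.1932 → 0.1932
((S AND R) OR S) AND ((NOT T OR P) IMPLIES (S AND T)) = a·b on (0.4824, 0.1932) = 0.0932

0.093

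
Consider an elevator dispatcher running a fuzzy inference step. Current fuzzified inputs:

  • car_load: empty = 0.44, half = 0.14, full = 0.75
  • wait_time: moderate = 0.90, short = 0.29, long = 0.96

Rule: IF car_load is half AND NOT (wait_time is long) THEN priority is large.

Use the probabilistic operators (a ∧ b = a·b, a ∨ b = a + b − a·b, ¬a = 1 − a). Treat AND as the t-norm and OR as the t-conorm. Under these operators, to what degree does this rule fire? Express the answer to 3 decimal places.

firing strength: half=0.14, ¬long=1−0.96=0.04; AND[a·b] → w = 0.0056

0.006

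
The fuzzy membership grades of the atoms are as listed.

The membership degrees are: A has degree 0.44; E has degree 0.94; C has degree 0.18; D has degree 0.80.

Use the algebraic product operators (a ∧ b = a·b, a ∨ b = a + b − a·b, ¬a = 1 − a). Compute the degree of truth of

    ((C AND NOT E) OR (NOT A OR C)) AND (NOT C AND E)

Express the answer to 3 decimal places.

0.496

NOT E = 1 − 0.9400 = 0.0600
C AND NOT E = a·b on (0.1800, 0.0600) = 0.0108
NOT A = 1 − 0.4400 = 0.5600
NOT A OR C = a + b − a·b on (0.5600, 0.1800) = 0.6392
(C AND NOT E) OR (NOT A OR C) = a + b − a·b on (0.0108, 0.6392) = 0.6431
NOT C = 1 − 0.1800 = 0.8200
NOT C AND E = a·b on (0.8200, 0.9400) = 0.7708
((C AND NOT E) OR (NOT A OR C)) AND (NOT C AND E) = a·b on (0.6431, 0.7708) = 0.4957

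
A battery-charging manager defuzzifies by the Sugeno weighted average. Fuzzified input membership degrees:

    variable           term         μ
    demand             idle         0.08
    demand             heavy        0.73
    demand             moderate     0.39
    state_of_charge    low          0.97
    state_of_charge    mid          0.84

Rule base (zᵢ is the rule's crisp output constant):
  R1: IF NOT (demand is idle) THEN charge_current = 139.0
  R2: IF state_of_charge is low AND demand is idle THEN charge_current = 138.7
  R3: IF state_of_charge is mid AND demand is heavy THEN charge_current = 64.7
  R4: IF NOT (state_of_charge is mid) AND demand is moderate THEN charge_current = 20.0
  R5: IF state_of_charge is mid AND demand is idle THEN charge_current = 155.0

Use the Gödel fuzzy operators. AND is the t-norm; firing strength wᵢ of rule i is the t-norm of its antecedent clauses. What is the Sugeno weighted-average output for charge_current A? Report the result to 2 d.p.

R1 (z=139.0): ¬idle=1−0.08=0.92 → w = 0.92
R2 (z=138.7): low=0.97, idle=0.08; AND[min(a, b)] → w = 0.08
R3 (z=64.7): mid=0.84, heavy=0.73; AND[min(a, b)] → w = 0.73
R4 (z=20.0): ¬mid=1−0.84=0.16, moderate=0.39; AND[min(a, b)] → w = 0.16
R5 (z=155.0): mid=0.84, idle=0.08; AND[min(a, b)] → w = 0.08
Weighted average = (0.92·139.0 + 0.08·138.7 + 0.73·64.7 + 0.16·20.0 + 0.08·155.0) / (0.92 + 0.08 + 0.73 + 0.16 + 0.08)
  = 201.8070 / 1.9700 = 102.44

102.44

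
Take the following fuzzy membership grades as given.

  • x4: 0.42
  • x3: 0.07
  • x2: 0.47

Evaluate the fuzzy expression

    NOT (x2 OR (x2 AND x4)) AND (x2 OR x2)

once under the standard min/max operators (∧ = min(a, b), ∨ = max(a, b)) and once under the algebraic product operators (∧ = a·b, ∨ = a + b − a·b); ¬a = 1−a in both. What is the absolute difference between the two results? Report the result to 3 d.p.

Under standard min/max:
  x2 AND x4 = min(a, b) on (0.47, 0.42) = 0.42
  x2 OR (x2 AND x4) = max(a, b) on (0.47, 0.42) = 0.47
  NOT (x2 OR (x2 AND x4)) = 1 − 0.47 = 0.53
  x2 OR x2 = max(a, b) on (0.47, 0.47) = 0.47
  NOT (x2 OR (x2 AND x4)) AND (x2 OR x2) = min(a, b) on (0.53, 0.47) = 0.47
  → value = 0.4700
Under algebraic product:
  x2 AND x4 = a·b on (0.4700, 0.4200) = 0.1974
  x2 OR (x2 AND x4) = a + b − a·b on (0.4700, 0.1974) = 0.5746
  NOT (x2 OR (x2 AND x4)) = 1 − 0.5746 = 0.4254
  x2 OR x2 = a + b − a·b on (0.4700, 0.4700) = 0.7191
  NOT (x2 OR (x2 AND x4)) AND (x2 OR x2) = a·b on (0.4254, 0.7191) = 0.3059
  → value = 0.3059
|0.4700 − 0.3059| = 0.164

0.164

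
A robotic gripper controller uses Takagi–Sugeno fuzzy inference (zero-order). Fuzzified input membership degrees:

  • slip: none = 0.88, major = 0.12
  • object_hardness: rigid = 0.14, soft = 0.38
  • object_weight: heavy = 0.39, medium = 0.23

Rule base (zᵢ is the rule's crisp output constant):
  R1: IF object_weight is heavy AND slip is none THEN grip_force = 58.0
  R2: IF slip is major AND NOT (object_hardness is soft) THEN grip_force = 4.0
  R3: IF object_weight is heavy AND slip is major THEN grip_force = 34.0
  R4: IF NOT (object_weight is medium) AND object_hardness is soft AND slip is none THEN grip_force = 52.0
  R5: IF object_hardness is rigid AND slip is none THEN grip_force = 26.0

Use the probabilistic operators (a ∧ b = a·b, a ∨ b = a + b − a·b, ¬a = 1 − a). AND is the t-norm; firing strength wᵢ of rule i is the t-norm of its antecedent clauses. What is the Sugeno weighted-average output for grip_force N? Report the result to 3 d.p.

R1 (z=58.0): heavy=0.39, none=0.88; AND[a·b] → w = 0.3432
R2 (z=4.0): major=0.12, ¬soft=1−0.38=0.62; AND[a·b] → w = 0.0744
R3 (z=34.0): heavy=0.39, major=0.12; AND[a·b] → w = 0.0468
R4 (z=52.0): ¬medium=1−0.23=0.77, soft=0.38, none=0.88; AND[a·b] → w = 0.2575
R5 (z=26.0): rigid=0.14, none=0.88; AND[a·b] → w = 0.1232
Weighted average = (0.3432·58.0 + 0.0744·4.0 + 0.0468·34.0 + 0.2575·52.0 + 0.1232·26.0) / (0.3432 + 0.0744 + 0.0468 + 0.2575 + 0.1232)
  = 38.3870 / 0.8451 = 45.424

45.424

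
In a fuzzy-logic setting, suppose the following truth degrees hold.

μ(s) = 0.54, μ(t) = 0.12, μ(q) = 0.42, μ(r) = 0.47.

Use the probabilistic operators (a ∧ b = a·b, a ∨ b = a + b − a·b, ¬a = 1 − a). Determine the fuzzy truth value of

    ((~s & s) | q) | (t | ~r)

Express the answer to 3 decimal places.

0.820

~s = 1 − 0.5400 = 0.4600
~s & s = a·b on (0.4600, 0.5400) = 0.2484
(~s & s) | q = a + b − a·b on (0.2484, 0.4200) = 0.5641
~r = 1 − 0.4700 = 0.5300
t | ~r = a + b − a·b on (0.1200, 0.5300) = 0.5864
((~s & s) | q) | (t | ~r) = a + b − a·b on (0.5641, 0.5864) = 0.8197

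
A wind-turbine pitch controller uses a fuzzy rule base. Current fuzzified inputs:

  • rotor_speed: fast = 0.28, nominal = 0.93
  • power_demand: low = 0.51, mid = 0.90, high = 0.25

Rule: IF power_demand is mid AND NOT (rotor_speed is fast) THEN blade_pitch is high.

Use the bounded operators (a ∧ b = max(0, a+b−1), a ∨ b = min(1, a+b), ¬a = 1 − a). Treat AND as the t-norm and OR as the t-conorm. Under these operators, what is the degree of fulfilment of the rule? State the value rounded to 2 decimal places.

firing strength: mid=0.90, ¬fast=1−0.28=0.72; AND[max(0, a+b−1)] → w = 0.62

0.62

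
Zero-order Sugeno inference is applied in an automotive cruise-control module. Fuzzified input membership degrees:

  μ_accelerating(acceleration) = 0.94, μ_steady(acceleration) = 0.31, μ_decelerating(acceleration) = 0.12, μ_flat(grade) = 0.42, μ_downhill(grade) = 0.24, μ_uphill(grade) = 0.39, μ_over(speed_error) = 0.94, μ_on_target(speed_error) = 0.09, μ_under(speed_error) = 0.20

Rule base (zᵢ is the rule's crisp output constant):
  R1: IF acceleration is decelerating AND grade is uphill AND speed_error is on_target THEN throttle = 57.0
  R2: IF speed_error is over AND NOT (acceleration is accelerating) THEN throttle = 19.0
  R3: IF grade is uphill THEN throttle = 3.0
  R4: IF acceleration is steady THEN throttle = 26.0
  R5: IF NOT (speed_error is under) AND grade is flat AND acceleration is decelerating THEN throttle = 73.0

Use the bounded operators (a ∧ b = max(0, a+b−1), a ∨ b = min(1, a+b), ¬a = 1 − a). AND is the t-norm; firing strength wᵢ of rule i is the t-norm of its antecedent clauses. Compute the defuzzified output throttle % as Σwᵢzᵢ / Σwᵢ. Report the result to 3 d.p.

R1 (z=57.0): decelerating=0.12, uphill=0.39, on_target=0.09; AND[max(0, a+b−1)] → w = 0.00
R2 (z=19.0): over=0.94, ¬accelerating=1−0.94=0.06; AND[max(0, a+b−1)] → w = 0.00
R3 (z=3.0): uphill=0.39 → w = 0.39
R4 (z=26.0): steady=0.31 → w = 0.31
R5 (z=73.0): ¬under=1−0.20=0.80, flat=0.42, decelerating=0.12; AND[max(0, a+b−1)] → w = 0.00
Weighted average = (0.00·57.0 + 0.00·19.0 + 0.39·3.0 + 0.31·26.0 + 0.00·73.0) / (0.00 + 0.00 + 0.39 + 0.31 + 0.00)
  = 9.2300 / 0.7000 = 13.186

13.186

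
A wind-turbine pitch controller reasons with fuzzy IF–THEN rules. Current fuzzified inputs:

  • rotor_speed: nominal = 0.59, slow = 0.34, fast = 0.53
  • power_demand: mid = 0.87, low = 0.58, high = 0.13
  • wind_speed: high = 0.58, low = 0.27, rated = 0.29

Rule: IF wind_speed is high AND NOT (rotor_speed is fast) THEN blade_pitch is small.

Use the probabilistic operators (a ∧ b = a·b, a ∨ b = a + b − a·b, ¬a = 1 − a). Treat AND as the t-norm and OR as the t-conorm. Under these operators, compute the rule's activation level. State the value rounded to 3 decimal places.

0.273

firing strength: high=0.58, ¬fast=1−0.53=0.47; AND[a·b] → w = 0.2726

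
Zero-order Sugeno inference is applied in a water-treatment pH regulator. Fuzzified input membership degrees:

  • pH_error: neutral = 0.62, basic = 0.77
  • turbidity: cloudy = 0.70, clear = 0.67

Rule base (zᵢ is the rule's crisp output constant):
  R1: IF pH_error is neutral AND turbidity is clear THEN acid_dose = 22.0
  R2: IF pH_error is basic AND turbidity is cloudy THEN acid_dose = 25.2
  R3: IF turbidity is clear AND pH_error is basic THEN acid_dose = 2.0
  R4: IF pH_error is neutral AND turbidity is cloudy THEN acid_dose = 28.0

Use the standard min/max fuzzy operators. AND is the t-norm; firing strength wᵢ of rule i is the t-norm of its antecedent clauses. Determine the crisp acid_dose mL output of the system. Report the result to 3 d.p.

R1 (z=22.0): neutral=0.62, clear=0.67; AND[min(a, b)] → w = 0.62
R2 (z=25.2): basic=0.77, cloudy=0.70; AND[min(a, b)] → w = 0.70
R3 (z=2.0): clear=0.67, basic=0.77; AND[min(a, b)] → w = 0.67
R4 (z=28.0): neutral=0.62, cloudy=0.70; AND[min(a, b)] → w = 0.62
Weighted average = (0.62·22.0 + 0.70·25.2 + 0.67·2.0 + 0.62·28.0) / (0.62 + 0.70 + 0.67 + 0.62)
  = 49.9800 / 2.6100 = 19.149

19.149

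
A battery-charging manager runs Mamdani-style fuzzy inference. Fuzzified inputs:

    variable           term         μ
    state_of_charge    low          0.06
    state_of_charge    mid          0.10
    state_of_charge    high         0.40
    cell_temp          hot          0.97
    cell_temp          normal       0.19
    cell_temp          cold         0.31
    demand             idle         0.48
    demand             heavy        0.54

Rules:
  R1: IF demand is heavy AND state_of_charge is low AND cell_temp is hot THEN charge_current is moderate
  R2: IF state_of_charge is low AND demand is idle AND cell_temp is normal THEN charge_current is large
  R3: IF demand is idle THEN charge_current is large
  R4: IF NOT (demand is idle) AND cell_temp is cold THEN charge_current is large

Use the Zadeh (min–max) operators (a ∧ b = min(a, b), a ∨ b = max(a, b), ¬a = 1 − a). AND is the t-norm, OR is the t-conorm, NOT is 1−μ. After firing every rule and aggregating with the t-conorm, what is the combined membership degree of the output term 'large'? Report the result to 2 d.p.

0.48

R1: heavy=0.54, low=0.06, hot=0.97; AND[min(a, b)] → w = 0.06
R2: low=0.06, idle=0.48, normal=0.19; AND[min(a, b)] → w = 0.06
R3: idle=0.48 → w = 0.48
R4: ¬idle=1−0.48=0.52, cold=0.31; AND[min(a, b)] → w = 0.31
Rules with consequent 'large': {R2, R3, R4} → strengths 0.06, 0.48, 0.31
Aggregate via t-conorm [max(a, b)]: 0.48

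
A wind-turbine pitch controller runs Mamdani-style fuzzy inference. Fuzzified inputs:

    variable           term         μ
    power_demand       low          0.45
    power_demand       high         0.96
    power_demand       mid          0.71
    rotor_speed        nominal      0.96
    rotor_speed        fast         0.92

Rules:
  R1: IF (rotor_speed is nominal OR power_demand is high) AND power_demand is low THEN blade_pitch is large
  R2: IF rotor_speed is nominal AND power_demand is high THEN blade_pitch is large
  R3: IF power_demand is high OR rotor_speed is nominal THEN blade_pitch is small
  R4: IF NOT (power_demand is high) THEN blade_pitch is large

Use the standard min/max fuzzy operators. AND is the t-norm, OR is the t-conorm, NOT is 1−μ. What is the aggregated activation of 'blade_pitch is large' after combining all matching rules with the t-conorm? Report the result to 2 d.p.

0.96

R1: (nominal=0.96 OR high=0.96) = 0.96; AND[min(a, b)] with low=0.45 → w = 0.45
R2: nominal=0.96, high=0.96; AND[min(a, b)] → w = 0.96
R3: high=0.96, nominal=0.96; OR[max(a, b)] → w = 0.96
R4: ¬high=1−0.96=0.04 → w = 0.04
Rules with consequent 'large': {R1, R2, R4} → strengths 0.45, 0.96, 0.04
Aggregate via t-conorm [max(a, b)]: 0.96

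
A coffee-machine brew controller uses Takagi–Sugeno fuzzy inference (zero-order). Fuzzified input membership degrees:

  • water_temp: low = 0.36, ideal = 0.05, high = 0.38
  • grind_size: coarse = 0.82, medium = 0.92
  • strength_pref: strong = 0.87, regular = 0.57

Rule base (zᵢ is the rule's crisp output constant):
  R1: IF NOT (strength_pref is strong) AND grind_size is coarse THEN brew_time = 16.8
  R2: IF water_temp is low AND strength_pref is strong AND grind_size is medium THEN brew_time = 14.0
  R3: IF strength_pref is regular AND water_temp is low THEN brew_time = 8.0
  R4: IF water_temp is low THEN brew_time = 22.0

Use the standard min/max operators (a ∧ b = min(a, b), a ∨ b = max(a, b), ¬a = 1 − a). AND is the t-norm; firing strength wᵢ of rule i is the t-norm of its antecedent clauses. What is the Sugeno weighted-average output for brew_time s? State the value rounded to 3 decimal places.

14.896

R1 (z=16.8): ¬strong=1−0.87=0.13, coarse=0.82; AND[min(a, b)] → w = 0.13
R2 (z=14.0): low=0.36, strong=0.87, medium=0.92; AND[min(a, b)] → w = 0.36
R3 (z=8.0): regular=0.57, low=0.36; AND[min(a, b)] → w = 0.36
R4 (z=22.0): low=0.36 → w = 0.36
Weighted average = (0.13·16.8 + 0.36·14.0 + 0.36·8.0 + 0.36·22.0) / (0.13 + 0.36 + 0.36 + 0.36)
  = 18.0240 / 1.2100 = 14.896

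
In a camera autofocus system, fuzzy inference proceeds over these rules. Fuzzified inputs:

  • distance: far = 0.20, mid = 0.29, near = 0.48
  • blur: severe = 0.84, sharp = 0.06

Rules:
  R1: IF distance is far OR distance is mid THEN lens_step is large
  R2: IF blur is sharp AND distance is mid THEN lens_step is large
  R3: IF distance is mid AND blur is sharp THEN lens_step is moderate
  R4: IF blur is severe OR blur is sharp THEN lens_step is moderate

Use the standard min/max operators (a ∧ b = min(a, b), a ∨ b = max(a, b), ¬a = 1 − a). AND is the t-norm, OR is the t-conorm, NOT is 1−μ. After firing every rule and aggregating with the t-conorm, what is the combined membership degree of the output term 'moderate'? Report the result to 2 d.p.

0.84

R1: far=0.20, mid=0.29; OR[max(a, b)] → w = 0.29
R2: sharp=0.06, mid=0.29; AND[min(a, b)] → w = 0.06
R3: mid=0.29, sharp=0.06; AND[min(a, b)] → w = 0.06
R4: severe=0.84, sharp=0.06; OR[max(a, b)] → w = 0.84
Rules with consequent 'moderate': {R3, R4} → strengths 0.06, 0.84
Aggregate via t-conorm [max(a, b)]: 0.84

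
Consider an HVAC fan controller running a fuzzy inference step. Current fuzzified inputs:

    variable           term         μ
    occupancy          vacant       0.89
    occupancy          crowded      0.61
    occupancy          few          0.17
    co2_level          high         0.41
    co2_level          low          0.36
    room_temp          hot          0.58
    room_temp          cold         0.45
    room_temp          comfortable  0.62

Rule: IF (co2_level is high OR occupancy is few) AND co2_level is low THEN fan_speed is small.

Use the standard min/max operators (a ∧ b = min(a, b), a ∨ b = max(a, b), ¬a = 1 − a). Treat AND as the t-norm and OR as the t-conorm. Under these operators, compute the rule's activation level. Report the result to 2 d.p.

firing strength: (high=0.41 OR few=0.17) = 0.41; AND[min(a, b)] with low=0.36 → w = 0.36

0.36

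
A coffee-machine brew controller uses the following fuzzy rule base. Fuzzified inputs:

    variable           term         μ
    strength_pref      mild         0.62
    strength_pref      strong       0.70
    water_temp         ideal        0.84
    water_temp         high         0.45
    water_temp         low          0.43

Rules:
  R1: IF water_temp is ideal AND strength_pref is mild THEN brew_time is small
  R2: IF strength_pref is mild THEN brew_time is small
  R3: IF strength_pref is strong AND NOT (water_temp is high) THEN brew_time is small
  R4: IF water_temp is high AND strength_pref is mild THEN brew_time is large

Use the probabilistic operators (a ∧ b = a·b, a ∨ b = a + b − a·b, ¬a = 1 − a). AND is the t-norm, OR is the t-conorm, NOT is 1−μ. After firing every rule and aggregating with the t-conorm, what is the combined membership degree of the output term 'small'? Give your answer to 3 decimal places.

R1: ideal=0.84, mild=0.62; AND[a·b] → w = 0.5208
R2: mild=0.62 → w = 0.6200
R3: strong=0.70, ¬high=1−0.45=0.55; AND[a·b] → w = 0.3850
R4: high=0.45, mild=0.62; AND[a·b] → w = 0.2790
Rules with consequent 'small': {R1, R2, R3} → strengths 0.5208, 0.6200, 0.3850
Aggregate via t-conorm [a + b − a·b]: 0.8880

0.888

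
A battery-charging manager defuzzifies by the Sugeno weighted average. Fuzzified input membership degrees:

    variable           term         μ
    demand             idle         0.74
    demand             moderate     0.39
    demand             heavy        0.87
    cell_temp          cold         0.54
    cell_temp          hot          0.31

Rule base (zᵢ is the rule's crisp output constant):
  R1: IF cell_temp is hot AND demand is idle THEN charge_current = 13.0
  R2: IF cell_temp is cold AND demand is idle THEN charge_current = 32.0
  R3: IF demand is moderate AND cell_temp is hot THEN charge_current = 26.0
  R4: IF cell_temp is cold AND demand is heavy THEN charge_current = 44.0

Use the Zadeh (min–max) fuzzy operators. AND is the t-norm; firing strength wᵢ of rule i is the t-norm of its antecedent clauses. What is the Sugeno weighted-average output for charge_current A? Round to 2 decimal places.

R1 (z=13.0): hot=0.31, idle=0.74; AND[min(a, b)] → w = 0.31
R2 (z=32.0): cold=0.54, idle=0.74; AND[min(a, b)] → w = 0.54
R3 (z=26.0): moderate=0.39, hot=0.31; AND[min(a, b)] → w = 0.31
R4 (z=44.0): cold=0.54, heavy=0.87; AND[min(a, b)] → w = 0.54
Weighted average = (0.31·13.0 + 0.54·32.0 + 0.31·26.0 + 0.54·44.0) / (0.31 + 0.54 + 0.31 + 0.54)
  = 53.1300 / 1.7000 = 31.25

31.25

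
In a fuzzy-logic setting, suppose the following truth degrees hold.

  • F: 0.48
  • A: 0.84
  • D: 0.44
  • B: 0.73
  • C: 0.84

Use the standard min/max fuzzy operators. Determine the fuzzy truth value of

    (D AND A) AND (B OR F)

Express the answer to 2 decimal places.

D AND A = min(a, b) on (0.44, 0.84) = 0.44
B OR F = max(a, b) on (0.73, 0.48) = 0.73
(D AND A) AND (B OR F) = min(a, b) on (0.44, 0.73) = 0.44

0.44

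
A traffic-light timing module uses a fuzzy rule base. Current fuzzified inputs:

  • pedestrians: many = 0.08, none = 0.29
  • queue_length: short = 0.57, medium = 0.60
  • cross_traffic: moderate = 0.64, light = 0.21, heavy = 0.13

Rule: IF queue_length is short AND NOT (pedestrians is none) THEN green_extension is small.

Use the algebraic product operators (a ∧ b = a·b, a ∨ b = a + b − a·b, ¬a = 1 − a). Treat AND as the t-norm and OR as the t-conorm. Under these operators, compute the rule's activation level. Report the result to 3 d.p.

firing strength: short=0.57, ¬none=1−0.29=0.71; AND[a·b] → w = 0.4047

0.405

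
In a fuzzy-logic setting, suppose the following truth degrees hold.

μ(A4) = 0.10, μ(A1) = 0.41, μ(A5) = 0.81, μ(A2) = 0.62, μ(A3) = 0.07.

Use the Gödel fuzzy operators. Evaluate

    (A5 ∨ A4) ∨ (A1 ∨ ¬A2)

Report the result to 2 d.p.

0.81

A5 ∨ A4 = max(a, b) on (0.81, 0.10) = 0.81
¬A2 = 1 − 0.62 = 0.38
A1 ∨ ¬A2 = max(a, b) on (0.41, 0.38) = 0.41
(A5 ∨ A4) ∨ (A1 ∨ ¬A2) = max(a, b) on (0.81, 0.41) = 0.81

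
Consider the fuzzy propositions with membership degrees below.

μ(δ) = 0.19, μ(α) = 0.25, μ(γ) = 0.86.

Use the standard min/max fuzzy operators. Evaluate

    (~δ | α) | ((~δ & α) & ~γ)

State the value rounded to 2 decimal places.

~δ = 1 − 0.19 = 0.81
~δ | α = max(a, b) on (0.81, 0.25) = 0.81
~δ = 1 − 0.19 = 0.81
~δ & α = min(a, b) on (0.81, 0.25) = 0.25
~γ = 1 − 0.86 = 0.14
(~δ & α) & ~γ = min(a, b) on (0.25, 0.14) = 0.14
(~δ | α) | ((~δ & α) & ~γ) = max(a, b) on (0.81, 0.14) = 0.81

0.81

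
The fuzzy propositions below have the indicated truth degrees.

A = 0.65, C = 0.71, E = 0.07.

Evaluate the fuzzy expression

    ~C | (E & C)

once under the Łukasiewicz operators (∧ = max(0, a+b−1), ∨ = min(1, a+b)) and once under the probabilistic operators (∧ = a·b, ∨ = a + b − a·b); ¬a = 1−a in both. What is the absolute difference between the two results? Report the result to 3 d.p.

Under Łukasiewicz:
  ~C = 1 − 0.71 = 0.29
  E & C = max(0, a+b−1) on (0.07, 0.71) = 0.00
  ~C | (E & C) = min(1, a+b) on (0.29, 0.00) = 0.29
  → value = 0.2900
Under probabilistic:
  ~C = 1 − 0.7100 = 0.2900
  E & C = a·b on (0.0700, 0.7100) = 0.0497
  ~C | (E & C) = a + b − a·b on (0.2900, 0.0497) = 0.3253
  → value = 0.3253
|0.2900 − 0.3253| = 0.035

0.035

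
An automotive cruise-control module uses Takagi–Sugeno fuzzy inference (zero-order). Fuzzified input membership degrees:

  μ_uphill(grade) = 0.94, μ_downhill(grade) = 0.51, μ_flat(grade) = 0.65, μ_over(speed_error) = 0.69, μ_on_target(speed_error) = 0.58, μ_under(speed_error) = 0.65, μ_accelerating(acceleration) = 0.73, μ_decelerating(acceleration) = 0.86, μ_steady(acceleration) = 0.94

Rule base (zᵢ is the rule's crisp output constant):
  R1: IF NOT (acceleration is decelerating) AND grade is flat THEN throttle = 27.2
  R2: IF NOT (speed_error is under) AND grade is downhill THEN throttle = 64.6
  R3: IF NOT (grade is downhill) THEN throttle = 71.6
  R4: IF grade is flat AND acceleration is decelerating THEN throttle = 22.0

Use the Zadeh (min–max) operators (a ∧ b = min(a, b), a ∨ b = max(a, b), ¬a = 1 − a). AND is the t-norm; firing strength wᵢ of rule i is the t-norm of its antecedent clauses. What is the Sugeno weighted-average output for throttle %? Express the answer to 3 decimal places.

46.504

R1 (z=27.2): ¬decelerating=1−0.86=0.14, flat=0.65; AND[min(a, b)] → w = 0.14
R2 (z=64.6): ¬under=1−0.65=0.35, downhill=0.51; AND[min(a, b)] → w = 0.35
R3 (z=71.6): ¬downhill=1−0.51=0.49 → w = 0.49
R4 (z=22.0): flat=0.65, decelerating=0.86; AND[min(a, b)] → w = 0.65
Weighted average = (0.14·27.2 + 0.35·64.6 + 0.49·71.6 + 0.65·22.0) / (0.14 + 0.35 + 0.49 + 0.65)
  = 75.8020 / 1.6300 = 46.504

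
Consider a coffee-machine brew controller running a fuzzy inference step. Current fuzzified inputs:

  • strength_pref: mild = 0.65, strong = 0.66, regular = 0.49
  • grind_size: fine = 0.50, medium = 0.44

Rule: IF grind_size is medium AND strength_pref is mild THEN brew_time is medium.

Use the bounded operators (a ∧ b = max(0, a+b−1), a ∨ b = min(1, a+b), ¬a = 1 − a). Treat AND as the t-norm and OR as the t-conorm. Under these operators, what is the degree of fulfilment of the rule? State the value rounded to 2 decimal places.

0.09

firing strength: medium=0.44, mild=0.65; AND[max(0, a+b−1)] → w = 0.09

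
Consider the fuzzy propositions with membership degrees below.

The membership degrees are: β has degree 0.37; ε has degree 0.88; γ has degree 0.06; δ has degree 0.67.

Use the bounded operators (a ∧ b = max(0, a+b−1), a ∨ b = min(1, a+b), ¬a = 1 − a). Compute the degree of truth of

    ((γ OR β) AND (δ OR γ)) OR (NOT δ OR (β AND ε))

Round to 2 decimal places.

γ OR β = min(1, a+b) on (0.06, 0.37) = 0.43
δ OR γ = min(1, a+b) on (0.67, 0.06) = 0.73
(γ OR β) AND (δ OR γ) = max(0, a+b−1) on (0.43, 0.73) = 0.16
NOT δ = 1 − 0.67 = 0.33
β AND ε = max(0, a+b−1) on (0.37, 0.88) = 0.25
NOT δ OR (β AND ε) = min(1, a+b) on (0.33, 0.25) = 0.58
((γ OR β) AND (δ OR γ)) OR (NOT δ OR (β AND ε)) = min(1, a+b) on (0.16, 0.58) = 0.74

0.74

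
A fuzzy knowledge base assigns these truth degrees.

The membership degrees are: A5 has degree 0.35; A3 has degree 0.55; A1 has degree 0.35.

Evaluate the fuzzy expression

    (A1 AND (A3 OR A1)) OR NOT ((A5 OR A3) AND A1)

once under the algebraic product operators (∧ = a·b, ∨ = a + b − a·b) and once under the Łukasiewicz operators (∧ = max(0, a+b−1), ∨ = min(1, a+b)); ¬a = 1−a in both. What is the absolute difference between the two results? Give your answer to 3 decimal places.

0.186

Under algebraic product:
  A3 OR A1 = a + b − a·b on (0.5500, 0.3500) = 0.7075
  A1 AND (A3 OR A1) = a·b on (0.3500, 0.7075) = 0.2476
  A5 OR A3 = a + b − a·b on (0.3500, 0.5500) = 0.7075
  (A5 OR A3) AND A1 = a·b on (0.7075, 0.3500) = 0.2476
  NOT ((A5 OR A3) AND A1) = 1 − 0.2476 = 0.7524
  (A1 AND (A3 OR A1)) OR NOT ((A5 OR A3) AND A1) = a + b − a·b on (0.2476, 0.7524) = 0.8137
  → value = 0.8137
Under Łukasiewicz:
  A3 OR A1 = min(1, a+b) on (0.55, 0.35) = 0.90
  A1 AND (A3 OR A1) = max(0, a+b−1) on (0.35, 0.90) = 0.25
  A5 OR A3 = min(1, a+b) on (0.35, 0.55) = 0.90
  (A5 OR A3) AND A1 = max(0, a+b−1) on (0.90, 0.35) = 0.25
  NOT ((A5 OR A3) AND A1) = 1 − 0.25 = 0.75
  (A1 AND (A3 OR A1)) OR NOT ((A5 OR A3) AND A1) = min(1, a+b) on (0.25, 0.75) = 1.00
  → value = 1.0000
|0.8137 − 1.0000| = 0.186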